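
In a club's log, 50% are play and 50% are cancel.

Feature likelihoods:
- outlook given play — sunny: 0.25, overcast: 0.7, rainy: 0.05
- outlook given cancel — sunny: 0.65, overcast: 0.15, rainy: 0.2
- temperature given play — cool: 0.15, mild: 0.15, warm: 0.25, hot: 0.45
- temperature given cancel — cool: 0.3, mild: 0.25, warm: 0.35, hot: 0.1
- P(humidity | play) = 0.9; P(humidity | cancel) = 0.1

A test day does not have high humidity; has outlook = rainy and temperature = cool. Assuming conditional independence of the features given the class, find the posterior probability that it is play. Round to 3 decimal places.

play: 0.5 × 0.05 × 0.15 × (1−0.9) = 0.000375
cancel: 0.5 × 0.2 × 0.3 × (1−0.1) = 0.027
P(play | x) = 0.000375 / 0.027375 ≈ 0.014

0.014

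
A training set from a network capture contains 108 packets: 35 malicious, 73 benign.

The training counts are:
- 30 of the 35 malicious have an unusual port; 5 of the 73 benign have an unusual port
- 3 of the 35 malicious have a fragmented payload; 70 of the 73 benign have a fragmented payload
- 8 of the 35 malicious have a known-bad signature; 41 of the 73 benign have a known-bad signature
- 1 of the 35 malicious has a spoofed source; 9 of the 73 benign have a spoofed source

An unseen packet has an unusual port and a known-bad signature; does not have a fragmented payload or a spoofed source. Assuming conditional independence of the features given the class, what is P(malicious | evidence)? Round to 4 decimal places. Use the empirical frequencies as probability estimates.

0.9837

malicious: (35/108) × (30/35) × (32/35) × (8/35) × (34/35) ≈ 0.0563913
benign: (73/108) × (5/73) × (3/73) × (41/73) × (64/73) ≈ 0.000936834
P(malicious | x) = 0.0563913 / 0.057328134 ≈ 0.9837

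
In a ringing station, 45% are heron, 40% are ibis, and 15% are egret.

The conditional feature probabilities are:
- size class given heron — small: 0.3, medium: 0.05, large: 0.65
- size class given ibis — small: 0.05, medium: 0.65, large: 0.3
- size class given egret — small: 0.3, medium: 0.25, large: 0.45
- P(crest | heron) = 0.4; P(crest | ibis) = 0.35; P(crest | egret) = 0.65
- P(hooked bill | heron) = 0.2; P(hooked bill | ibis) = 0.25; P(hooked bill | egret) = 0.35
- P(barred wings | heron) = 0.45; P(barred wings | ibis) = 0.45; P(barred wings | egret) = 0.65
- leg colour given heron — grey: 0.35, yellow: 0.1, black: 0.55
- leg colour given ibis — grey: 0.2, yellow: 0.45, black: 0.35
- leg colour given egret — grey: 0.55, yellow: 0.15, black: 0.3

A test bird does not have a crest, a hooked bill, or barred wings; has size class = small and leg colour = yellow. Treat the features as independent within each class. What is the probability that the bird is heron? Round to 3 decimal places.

heron: 0.45 × 0.3 × (1−0.4) × (1−0.2) × (1−0.45) × 0.1 = 0.003564
ibis: 0.4 × 0.05 × (1−0.35) × (1−0.25) × (1−0.45) × 0.45 = 0.002413125
egret: 0.15 × 0.3 × (1−0.65) × (1−0.35) × (1−0.65) × 0.15 = 0.00053746875
P(heron | x) = 0.003564 / 0.00651459375 ≈ 0.547

0.547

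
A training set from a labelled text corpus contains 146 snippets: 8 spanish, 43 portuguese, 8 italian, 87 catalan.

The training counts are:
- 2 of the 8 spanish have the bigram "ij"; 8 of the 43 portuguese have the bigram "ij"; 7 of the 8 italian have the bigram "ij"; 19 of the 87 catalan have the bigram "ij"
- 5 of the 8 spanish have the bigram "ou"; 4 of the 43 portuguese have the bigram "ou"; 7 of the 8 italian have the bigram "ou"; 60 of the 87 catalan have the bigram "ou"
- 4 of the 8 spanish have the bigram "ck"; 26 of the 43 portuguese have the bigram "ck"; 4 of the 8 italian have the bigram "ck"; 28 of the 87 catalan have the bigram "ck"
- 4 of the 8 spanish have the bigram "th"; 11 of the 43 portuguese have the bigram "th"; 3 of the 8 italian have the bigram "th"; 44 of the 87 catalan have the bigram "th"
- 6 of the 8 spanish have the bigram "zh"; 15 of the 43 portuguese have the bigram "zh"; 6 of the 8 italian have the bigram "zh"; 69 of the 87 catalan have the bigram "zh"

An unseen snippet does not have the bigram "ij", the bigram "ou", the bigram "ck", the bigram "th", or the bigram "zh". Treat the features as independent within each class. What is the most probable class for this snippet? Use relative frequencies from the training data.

spanish: (8/146) × (6/8) × (3/8) × (4/8) × (4/8) × (2/8) ≈ 0.000963185
portuguese: (43/146) × (35/43) × (39/43) × (17/43) × (32/43) × (28/43) ≈ 0.0416546
italian: (8/146) × (1/8) × (1/8) × (4/8) × (5/8) × (2/8) ≈ 0.0000668878
catalan: (87/146) × (68/87) × (27/87) × (59/87) × (43/87) × (18/87) ≈ 0.0100239
Highest score → portuguese.

portuguese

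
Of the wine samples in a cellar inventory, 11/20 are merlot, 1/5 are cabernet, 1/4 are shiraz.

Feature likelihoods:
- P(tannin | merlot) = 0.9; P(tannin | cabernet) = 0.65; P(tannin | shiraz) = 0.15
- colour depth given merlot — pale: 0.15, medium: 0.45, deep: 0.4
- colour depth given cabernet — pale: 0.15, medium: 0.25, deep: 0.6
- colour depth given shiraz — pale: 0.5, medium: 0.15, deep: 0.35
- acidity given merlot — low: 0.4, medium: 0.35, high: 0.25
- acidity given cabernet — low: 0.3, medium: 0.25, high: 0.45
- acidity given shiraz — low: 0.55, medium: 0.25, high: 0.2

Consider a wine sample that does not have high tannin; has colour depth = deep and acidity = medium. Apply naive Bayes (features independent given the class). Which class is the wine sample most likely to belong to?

shiraz

merlot: 0.55 × (1−0.9) × 0.4 × 0.35 = 0.0077
cabernet: 0.2 × (1−0.65) × 0.6 × 0.25 = 0.0105
shiraz: 0.25 × (1−0.15) × 0.35 × 0.25 = 0.01859375
Highest score → shiraz.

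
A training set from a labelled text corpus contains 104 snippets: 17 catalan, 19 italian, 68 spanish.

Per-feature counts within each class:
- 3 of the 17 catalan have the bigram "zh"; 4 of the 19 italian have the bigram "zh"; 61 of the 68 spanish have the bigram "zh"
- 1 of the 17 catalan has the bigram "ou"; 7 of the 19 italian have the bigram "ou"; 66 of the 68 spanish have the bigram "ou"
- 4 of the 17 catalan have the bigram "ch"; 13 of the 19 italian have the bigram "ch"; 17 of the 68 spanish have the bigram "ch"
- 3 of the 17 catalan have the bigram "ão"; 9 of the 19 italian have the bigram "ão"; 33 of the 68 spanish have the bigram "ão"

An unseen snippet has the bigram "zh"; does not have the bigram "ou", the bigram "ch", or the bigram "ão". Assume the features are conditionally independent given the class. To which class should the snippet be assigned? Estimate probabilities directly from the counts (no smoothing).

catalan: (17/104) × (3/17) × (16/17) × (13/17) × (14/17) ≈ 0.0170975
italian: (19/104) × (4/19) × (12/19) × (6/19) × (10/19) ≈ 0.00403737
spanish: (68/104) × (61/68) × (2/68) × (51/68) × (35/68) ≈ 0.00665944
Highest score → catalan.

catalan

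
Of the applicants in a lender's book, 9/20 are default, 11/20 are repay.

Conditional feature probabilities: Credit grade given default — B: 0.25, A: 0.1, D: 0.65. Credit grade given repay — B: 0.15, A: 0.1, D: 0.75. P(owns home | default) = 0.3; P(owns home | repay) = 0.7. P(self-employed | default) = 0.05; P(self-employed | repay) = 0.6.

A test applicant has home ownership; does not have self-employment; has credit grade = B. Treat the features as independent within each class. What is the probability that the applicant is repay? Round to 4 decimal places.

default: 0.45 × 0.25 × 0.3 × (1−0.05) = 0.0320625
repay: 0.55 × 0.15 × 0.7 × (1−0.6) = 0.0231
P(repay | x) = 0.0231 / 0.0551625 ≈ 0.4188

0.4188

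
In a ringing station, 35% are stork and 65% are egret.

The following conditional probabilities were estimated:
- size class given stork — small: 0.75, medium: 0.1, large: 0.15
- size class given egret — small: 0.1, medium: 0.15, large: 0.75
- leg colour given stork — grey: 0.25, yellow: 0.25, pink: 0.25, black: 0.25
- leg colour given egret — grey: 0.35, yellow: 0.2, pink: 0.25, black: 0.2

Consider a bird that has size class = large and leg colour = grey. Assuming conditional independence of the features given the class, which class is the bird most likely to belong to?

egret

stork: 0.35 × 0.15 × 0.25 = 0.013125
egret: 0.65 × 0.75 × 0.35 = 0.170625
Highest score → egret.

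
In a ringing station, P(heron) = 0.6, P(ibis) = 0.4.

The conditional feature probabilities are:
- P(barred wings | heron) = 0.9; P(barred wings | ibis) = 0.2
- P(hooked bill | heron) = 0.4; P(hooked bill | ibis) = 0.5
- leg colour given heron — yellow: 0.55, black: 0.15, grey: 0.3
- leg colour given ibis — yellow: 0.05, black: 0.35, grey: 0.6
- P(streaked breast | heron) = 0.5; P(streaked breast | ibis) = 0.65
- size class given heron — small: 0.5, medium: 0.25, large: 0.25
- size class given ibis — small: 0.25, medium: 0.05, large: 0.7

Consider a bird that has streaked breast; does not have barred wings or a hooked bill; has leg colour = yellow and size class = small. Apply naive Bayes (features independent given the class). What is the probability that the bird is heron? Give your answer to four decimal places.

heron: 0.6 × (1−0.9) × (1−0.4) × 0.55 × 0.5 × 0.5 = 0.00495
ibis: 0.4 × (1−0.2) × (1−0.5) × 0.05 × 0.65 × 0.25 = 0.0013
P(heron | x) = 0.00495 / 0.00625 ≈ 0.7920

0.7920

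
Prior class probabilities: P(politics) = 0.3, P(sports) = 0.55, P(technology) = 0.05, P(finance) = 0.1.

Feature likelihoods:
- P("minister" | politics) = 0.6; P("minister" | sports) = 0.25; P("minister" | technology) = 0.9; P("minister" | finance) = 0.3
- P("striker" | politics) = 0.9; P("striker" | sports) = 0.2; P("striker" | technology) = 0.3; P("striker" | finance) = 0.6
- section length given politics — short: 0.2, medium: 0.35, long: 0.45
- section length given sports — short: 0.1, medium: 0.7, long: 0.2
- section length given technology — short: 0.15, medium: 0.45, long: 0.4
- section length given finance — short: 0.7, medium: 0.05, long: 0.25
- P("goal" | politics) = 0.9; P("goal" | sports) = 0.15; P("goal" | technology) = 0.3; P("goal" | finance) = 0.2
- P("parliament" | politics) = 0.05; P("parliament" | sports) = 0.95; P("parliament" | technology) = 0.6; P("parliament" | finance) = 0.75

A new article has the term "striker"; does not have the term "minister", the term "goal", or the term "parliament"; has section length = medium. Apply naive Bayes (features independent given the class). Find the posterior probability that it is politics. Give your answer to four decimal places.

0.5396

politics: 0.3 × (1−0.6) × 0.9 × 0.35 × (1−0.9) × (1−0.05) = 0.003591
sports: 0.55 × (1−0.25) × 0.2 × 0.7 × (1−0.15) × (1−0.95) = 0.002454375
technology: 0.05 × (1−0.9) × 0.3 × 0.45 × (1−0.3) × (1−0.6) = 0.000189
finance: 0.1 × (1−0.3) × 0.6 × 0.05 × (1−0.2) × (1−0.75) = 0.00042
P(politics | x) = 0.003591 / 0.006654375 ≈ 0.5396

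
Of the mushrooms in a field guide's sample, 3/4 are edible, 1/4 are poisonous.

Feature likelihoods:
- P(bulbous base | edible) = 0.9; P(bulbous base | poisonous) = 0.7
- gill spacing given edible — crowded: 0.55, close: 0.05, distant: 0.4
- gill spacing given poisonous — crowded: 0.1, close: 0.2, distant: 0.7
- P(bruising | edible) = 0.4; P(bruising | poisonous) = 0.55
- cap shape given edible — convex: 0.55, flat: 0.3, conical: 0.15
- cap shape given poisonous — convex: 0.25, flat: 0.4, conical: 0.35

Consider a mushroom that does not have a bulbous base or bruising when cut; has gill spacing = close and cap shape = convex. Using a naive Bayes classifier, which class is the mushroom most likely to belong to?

edible: 0.75 × (1−0.9) × 0.05 × (1−0.4) × 0.55 = 0.0012375
poisonous: 0.25 × (1−0.7) × 0.2 × (1−0.55) × 0.25 = 0.0016875
Highest score → poisonous.

poisonous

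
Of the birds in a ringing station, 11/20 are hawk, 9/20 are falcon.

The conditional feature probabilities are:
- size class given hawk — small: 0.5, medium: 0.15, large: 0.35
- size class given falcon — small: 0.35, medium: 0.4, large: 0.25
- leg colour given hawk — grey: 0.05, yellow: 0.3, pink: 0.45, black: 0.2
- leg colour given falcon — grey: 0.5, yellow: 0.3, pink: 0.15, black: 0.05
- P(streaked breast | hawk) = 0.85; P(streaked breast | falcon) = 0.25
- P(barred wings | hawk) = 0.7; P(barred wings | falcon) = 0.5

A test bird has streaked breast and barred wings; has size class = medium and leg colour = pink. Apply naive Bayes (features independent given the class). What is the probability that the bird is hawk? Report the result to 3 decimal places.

0.867

hawk: 0.55 × 0.15 × 0.45 × 0.85 × 0.7 = 0.022089375
falcon: 0.45 × 0.4 × 0.15 × 0.25 × 0.5 = 0.003375
P(hawk | x) = 0.022089375 / 0.025464375 ≈ 0.867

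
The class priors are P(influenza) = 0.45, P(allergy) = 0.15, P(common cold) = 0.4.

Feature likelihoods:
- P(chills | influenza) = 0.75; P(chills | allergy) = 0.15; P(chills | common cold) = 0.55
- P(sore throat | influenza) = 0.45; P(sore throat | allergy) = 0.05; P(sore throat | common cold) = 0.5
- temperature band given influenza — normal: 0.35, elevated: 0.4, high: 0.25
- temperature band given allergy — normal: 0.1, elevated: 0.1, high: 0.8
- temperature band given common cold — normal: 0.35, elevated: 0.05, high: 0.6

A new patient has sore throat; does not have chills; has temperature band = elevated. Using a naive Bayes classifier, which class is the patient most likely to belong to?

influenza

influenza: 0.45 × (1−0.75) × 0.45 × 0.4 = 0.02025
allergy: 0.15 × (1−0.15) × 0.05 × 0.1 = 0.0006375
common cold: 0.4 × (1−0.55) × 0.5 × 0.05 = 0.0045
Highest score → influenza.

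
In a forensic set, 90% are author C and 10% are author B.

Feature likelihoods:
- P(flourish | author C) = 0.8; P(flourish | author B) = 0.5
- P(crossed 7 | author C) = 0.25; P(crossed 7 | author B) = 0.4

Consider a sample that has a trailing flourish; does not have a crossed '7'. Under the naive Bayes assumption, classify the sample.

author C: 0.9 × 0.8 × (1−0.25) = 0.54
author B: 0.1 × 0.5 × (1−0.4) = 0.03
Highest score → author C.

author C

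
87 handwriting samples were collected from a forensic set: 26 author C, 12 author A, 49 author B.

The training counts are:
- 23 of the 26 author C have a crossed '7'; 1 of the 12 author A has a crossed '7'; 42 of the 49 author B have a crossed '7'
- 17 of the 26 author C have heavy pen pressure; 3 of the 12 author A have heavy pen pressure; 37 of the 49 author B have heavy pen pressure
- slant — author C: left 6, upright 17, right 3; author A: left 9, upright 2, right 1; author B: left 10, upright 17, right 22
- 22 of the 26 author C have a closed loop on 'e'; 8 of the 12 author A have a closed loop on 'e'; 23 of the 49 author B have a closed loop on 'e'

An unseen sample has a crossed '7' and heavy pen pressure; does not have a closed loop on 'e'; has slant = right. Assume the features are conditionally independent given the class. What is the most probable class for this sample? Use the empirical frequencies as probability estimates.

author C: (26/87) × (23/26) × (17/26) × (3/26) × (4/26) ≈ 0.00306845
author A: (12/87) × (1/12) × (3/12) × (1/12) × (4/12) ≈ 0.0000798212
author B: (49/87) × (42/49) × (37/49) × (22/49) × (26/49) ≈ 0.0868439
Highest score → author B.

author B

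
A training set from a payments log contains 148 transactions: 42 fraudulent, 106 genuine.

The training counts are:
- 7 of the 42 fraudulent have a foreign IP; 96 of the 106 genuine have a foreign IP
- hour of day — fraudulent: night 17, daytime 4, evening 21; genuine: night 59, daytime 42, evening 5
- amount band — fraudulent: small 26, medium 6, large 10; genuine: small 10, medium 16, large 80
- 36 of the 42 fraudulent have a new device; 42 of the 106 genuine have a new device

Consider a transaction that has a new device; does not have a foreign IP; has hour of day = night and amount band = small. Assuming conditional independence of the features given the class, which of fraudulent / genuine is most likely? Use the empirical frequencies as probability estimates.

fraudulent

fraudulent: (42/148) × (35/42) × (17/42) × (26/42) × (36/42) ≈ 0.0507906
genuine: (106/148) × (10/106) × (59/106) × (10/106) × (42/106) ≈ 0.00140579
Highest score → fraudulent.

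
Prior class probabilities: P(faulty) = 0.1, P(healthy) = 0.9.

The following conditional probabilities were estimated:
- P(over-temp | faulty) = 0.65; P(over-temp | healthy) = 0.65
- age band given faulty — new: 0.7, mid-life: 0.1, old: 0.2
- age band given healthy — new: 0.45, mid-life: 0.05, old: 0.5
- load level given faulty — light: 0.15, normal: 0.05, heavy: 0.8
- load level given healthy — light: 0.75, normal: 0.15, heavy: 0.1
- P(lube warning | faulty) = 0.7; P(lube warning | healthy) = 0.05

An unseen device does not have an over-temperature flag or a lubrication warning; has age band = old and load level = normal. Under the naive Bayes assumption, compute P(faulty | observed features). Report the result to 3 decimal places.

0.005

faulty: 0.1 × (1−0.65) × 0.2 × 0.05 × (1−0.7) = 0.000105
healthy: 0.9 × (1−0.65) × 0.5 × 0.15 × (1−0.05) = 0.02244375
P(faulty | x) = 0.000105 / 0.02254875 ≈ 0.005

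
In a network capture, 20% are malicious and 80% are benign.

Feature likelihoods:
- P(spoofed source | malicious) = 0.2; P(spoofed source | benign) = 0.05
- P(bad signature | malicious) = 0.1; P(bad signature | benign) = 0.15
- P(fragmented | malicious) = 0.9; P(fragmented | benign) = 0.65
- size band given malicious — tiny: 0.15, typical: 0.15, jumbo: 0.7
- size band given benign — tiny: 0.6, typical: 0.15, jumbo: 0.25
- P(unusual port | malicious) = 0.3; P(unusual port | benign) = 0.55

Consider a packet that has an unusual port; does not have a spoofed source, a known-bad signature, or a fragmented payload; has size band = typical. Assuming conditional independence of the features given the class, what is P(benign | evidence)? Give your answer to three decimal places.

0.966

malicious: 0.2 × (1−0.2) × (1−0.1) × (1−0.9) × 0.15 × 0.3 = 0.000648
benign: 0.8 × (1−0.05) × (1−0.15) × (1−0.65) × 0.15 × 0.55 = 0.01865325
P(benign | x) = 0.01865325 / 0.01930125 ≈ 0.966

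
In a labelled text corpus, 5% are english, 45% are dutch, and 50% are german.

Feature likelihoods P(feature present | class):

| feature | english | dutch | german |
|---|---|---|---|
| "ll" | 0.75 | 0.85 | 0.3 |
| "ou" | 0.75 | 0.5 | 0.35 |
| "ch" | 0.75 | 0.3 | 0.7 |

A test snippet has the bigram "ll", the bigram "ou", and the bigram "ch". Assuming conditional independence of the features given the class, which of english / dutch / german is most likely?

dutch

english: 0.05 × 0.75 × 0.75 × 0.75 = 0.02109375
dutch: 0.45 × 0.85 × 0.5 × 0.3 = 0.057375
german: 0.5 × 0.3 × 0.35 × 0.7 = 0.03675
Highest score → dutch.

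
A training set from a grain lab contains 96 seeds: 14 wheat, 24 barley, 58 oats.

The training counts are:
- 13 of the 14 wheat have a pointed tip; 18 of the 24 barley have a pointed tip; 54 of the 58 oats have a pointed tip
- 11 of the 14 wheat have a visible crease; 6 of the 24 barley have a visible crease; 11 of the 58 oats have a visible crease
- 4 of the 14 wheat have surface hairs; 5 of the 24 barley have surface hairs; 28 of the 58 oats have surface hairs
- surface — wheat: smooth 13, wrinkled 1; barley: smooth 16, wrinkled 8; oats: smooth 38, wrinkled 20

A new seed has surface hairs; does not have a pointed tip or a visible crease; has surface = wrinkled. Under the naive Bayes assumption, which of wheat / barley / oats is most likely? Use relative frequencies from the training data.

oats

wheat: (14/96) × (1/14) × (3/14) × (4/14) × (1/14) ≈ 0.0000455539
barley: (24/96) × (6/24) × (18/24) × (5/24) × (8/24) ≈ 0.00325521
oats: (58/96) × (4/58) × (47/58) × (28/58) × (20/58) ≈ 0.0056207
Highest score → oats.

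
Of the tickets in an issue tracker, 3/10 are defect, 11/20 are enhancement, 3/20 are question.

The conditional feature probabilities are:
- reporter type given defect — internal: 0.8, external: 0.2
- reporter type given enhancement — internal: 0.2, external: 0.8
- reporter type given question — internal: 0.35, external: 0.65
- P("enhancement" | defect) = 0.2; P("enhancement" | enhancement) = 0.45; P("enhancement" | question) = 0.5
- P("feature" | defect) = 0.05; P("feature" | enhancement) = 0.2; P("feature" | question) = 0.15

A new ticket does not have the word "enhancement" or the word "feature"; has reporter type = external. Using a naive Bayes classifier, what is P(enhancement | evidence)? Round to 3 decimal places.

defect: 0.3 × 0.2 × (1−0.2) × (1−0.05) = 0.0456
enhancement: 0.55 × 0.8 × (1−0.45) × (1−0.2) = 0.1936
question: 0.15 × 0.65 × (1−0.5) × (1−0.15) = 0.0414375
P(enhancement | x) = 0.1936 / 0.2806375 ≈ 0.690

0.690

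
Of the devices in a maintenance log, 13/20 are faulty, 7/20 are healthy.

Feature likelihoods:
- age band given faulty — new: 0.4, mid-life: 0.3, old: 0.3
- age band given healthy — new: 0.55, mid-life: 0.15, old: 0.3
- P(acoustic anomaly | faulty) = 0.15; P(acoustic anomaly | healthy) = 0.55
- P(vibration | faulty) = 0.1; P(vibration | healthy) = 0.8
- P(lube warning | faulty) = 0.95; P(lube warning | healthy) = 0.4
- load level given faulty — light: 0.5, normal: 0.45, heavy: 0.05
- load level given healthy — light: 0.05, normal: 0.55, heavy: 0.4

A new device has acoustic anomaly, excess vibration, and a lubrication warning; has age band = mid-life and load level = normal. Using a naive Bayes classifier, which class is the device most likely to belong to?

faulty: 0.65 × 0.3 × 0.15 × 0.1 × 0.95 × 0.45 = 0.0012504375
healthy: 0.35 × 0.15 × 0.55 × 0.8 × 0.4 × 0.55 = 0.005082
Highest score → healthy.

healthy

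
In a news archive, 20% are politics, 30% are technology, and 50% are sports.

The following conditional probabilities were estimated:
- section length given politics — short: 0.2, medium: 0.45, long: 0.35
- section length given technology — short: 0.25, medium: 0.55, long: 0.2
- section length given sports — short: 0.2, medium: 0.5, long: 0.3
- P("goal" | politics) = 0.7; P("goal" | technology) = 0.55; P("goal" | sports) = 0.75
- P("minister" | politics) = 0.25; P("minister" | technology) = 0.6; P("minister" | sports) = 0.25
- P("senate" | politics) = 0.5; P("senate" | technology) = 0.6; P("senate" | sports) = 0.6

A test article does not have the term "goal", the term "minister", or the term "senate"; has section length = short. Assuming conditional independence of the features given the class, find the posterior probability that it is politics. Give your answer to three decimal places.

politics: 0.2 × 0.2 × (1−0.7) × (1−0.25) × (1−0.5) = 0.0045
technology: 0.3 × 0.25 × (1−0.55) × (1−0.6) × (1−0.6) = 0.0054
sports: 0.5 × 0.2 × (1−0.75) × (1−0.25) × (1−0.6) = 0.0075
P(politics | x) = 0.0045 / 0.0174 ≈ 0.259

0.259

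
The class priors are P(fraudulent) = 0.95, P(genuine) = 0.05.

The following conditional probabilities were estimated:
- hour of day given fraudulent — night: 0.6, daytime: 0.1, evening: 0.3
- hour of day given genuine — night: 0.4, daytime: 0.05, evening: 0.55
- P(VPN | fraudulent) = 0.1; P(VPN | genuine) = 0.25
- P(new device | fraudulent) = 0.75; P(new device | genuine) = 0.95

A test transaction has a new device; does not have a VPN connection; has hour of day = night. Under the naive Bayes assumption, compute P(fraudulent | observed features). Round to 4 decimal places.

fraudulent: 0.95 × 0.6 × (1−0.1) × 0.75 = 0.38475
genuine: 0.05 × 0.4 × (1−0.25) × 0.95 = 0.01425
P(fraudulent | x) = 0.38475 / 0.399 ≈ 0.9643

0.9643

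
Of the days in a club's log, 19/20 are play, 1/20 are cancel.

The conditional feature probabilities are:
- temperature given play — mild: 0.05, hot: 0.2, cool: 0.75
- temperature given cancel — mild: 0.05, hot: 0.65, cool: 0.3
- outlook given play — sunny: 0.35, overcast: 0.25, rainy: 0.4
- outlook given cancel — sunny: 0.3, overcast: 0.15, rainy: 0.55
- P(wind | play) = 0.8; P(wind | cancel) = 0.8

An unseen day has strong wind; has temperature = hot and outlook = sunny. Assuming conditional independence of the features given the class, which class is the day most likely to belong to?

play: 0.95 × 0.2 × 0.35 × 0.8 = 0.0532
cancel: 0.05 × 0.65 × 0.3 × 0.8 = 0.0078
Highest score → play.

play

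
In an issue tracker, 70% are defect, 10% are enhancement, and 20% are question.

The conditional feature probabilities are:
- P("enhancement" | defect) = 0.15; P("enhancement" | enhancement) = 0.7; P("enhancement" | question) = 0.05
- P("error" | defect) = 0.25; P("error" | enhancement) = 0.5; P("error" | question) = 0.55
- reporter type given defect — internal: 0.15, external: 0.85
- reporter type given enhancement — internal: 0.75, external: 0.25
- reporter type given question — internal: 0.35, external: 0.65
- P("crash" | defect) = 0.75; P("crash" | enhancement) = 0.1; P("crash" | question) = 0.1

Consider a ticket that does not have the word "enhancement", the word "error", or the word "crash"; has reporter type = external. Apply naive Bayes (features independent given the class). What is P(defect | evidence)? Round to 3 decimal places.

0.640

defect: 0.7 × (1−0.15) × (1−0.25) × 0.85 × (1−0.75) = 0.094828125
enhancement: 0.1 × (1−0.7) × (1−0.5) × 0.25 × (1−0.1) = 0.003375
question: 0.2 × (1−0.05) × (1−0.55) × 0.65 × (1−0.1) = 0.0500175
P(defect | x) = 0.094828125 / 0.148220625 ≈ 0.640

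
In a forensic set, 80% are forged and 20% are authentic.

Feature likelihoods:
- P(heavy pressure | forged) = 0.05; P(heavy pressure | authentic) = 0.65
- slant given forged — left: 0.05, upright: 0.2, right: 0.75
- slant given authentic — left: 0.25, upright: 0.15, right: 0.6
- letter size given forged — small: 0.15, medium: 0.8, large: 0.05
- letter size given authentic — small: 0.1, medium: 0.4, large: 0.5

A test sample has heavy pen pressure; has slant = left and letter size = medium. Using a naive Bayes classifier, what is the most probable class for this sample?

forged: 0.8 × 0.05 × 0.05 × 0.8 = 0.0016
authentic: 0.2 × 0.65 × 0.25 × 0.4 = 0.013
Highest score → authentic.

authentic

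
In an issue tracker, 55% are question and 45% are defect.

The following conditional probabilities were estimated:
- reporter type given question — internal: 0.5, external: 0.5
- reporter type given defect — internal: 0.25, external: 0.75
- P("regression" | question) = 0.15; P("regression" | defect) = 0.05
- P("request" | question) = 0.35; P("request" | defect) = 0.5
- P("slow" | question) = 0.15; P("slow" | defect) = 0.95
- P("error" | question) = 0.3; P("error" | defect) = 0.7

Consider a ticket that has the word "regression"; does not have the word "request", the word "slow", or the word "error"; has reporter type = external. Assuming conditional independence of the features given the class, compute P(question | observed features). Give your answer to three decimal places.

0.992

question: 0.55 × 0.5 × 0.15 × (1−0.35) × (1−0.15) × (1−0.3) = 0.0159534375
defect: 0.45 × 0.75 × 0.05 × (1−0.5) × (1−0.95) × (1−0.7) = 0.0001265625
P(question | x) = 0.0159534375 / 0.01608 ≈ 0.992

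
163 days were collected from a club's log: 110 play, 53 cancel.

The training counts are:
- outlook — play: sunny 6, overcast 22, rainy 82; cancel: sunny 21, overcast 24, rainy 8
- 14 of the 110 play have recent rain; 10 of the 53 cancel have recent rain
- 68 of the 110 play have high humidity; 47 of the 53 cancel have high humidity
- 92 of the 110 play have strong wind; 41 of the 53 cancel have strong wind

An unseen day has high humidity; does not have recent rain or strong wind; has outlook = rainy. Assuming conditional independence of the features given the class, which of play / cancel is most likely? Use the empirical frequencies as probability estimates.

play

play: (110/163) × (82/110) × (96/110) × (68/110) × (18/110) ≈ 0.0444121
cancel: (53/163) × (8/53) × (43/53) × (47/53) × (12/53) ≈ 0.00799507
Highest score → play.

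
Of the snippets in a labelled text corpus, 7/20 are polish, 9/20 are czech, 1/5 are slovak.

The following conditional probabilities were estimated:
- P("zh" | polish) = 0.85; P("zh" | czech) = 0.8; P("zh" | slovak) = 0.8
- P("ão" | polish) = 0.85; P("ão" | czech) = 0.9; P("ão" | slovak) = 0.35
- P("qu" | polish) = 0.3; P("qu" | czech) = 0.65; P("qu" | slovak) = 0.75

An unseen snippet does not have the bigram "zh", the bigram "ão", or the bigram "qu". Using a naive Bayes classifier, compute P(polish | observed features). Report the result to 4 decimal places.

polish: 0.35 × (1−0.85) × (1−0.85) × (1−0.3) = 0.0055125
czech: 0.45 × (1−0.8) × (1−0.9) × (1−0.65) = 0.00315
slovak: 0.2 × (1−0.8) × (1−0.35) × (1−0.75) = 0.0065
P(polish | x) = 0.0055125 / 0.0151625 ≈ 0.3636

0.3636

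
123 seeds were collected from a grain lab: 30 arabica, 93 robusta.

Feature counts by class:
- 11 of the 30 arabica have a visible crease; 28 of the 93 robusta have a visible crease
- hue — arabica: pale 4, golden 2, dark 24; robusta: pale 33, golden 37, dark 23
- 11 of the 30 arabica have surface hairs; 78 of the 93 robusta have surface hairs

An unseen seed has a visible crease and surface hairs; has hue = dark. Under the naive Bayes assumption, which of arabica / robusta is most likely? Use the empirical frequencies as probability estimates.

robusta

arabica: (30/123) × (11/30) × (24/30) × (11/30) ≈ 0.0262331
robusta: (93/123) × (28/93) × (23/93) × (78/93) ≈ 0.0472182
Highest score → robusta.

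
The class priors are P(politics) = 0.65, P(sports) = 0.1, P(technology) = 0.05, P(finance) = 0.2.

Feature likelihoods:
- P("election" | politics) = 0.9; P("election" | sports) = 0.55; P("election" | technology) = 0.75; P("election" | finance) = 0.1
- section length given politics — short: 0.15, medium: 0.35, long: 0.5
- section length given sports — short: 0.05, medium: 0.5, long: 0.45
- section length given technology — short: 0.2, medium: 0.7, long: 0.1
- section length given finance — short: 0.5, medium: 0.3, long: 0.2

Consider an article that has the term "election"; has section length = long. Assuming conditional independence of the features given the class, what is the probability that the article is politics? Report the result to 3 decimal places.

0.900

politics: 0.65 × 0.9 × 0.5 = 0.2925
sports: 0.1 × 0.55 × 0.45 = 0.02475
technology: 0.05 × 0.75 × 0.1 = 0.00375
finance: 0.2 × 0.1 × 0.2 = 0.004
P(politics | x) = 0.2925 / 0.325 ≈ 0.900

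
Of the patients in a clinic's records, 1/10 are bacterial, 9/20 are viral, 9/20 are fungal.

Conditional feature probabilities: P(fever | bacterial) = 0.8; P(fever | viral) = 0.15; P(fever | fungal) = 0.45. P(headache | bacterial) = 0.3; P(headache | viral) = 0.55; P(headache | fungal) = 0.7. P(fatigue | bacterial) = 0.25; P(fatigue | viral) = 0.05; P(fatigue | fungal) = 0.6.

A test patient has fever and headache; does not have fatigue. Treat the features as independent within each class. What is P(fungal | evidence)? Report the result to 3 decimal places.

0.516

bacterial: 0.1 × 0.8 × 0.3 × (1−0.25) = 0.018
viral: 0.45 × 0.15 × 0.55 × (1−0.05) = 0.03526875
fungal: 0.45 × 0.45 × 0.7 × (1−0.6) = 0.0567
P(fungal | x) = 0.0567 / 0.10996875 ≈ 0.516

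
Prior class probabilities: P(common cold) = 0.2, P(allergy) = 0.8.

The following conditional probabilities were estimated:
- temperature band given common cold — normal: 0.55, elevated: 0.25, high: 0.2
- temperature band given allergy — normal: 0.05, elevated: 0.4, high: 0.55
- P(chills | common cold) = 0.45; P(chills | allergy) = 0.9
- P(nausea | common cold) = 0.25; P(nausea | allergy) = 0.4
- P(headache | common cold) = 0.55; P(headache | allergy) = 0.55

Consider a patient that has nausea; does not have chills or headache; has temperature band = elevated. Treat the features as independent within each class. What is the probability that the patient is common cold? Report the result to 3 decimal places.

common cold: 0.2 × 0.25 × (1−0.45) × 0.25 × (1−0.55) = 0.00309375
allergy: 0.8 × 0.4 × (1−0.9) × 0.4 × (1−0.55) = 0.00576
P(common cold | x) = 0.00309375 / 0.00885375 ≈ 0.349

0.349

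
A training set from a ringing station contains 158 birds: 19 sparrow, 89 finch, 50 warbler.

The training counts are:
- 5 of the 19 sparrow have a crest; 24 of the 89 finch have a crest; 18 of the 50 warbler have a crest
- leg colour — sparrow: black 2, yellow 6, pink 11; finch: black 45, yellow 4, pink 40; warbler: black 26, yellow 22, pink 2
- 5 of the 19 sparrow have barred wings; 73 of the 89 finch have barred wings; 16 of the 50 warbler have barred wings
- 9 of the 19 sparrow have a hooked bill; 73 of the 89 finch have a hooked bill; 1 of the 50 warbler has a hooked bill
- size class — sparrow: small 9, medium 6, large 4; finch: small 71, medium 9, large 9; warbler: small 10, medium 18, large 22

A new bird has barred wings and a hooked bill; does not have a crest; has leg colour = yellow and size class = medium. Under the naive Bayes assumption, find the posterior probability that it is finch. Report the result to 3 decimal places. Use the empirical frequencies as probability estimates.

0.490

sparrow: (19/158) × (14/19) × (6/19) × (5/19) × (9/19) × (6/19) ≈ 0.00110147
finch: (89/158) × (65/89) × (4/89) × (73/89) × (73/89) × (9/89) ≈ 0.0012579
warbler: (50/158) × (32/50) × (22/50) × (16/50) × (1/50) × (18/50) ≈ 0.000205318
P(finch | x) = 0.0012579 / 0.002564688 ≈ 0.490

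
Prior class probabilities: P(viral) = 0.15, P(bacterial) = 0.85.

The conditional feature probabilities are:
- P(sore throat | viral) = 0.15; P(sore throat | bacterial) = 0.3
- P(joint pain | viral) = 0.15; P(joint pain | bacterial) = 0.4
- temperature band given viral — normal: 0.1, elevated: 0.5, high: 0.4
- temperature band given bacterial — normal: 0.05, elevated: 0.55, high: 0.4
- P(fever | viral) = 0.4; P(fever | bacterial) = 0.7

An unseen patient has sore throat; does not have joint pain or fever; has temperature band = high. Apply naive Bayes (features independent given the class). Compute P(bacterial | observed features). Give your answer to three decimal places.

viral: 0.15 × 0.15 × (1−0.15) × 0.4 × (1−0.4) = 0.00459
bacterial: 0.85 × 0.3 × (1−0.4) × 0.4 × (1−0.7) = 0.01836
P(bacterial | x) = 0.01836 / 0.02295 ≈ 0.800

0.800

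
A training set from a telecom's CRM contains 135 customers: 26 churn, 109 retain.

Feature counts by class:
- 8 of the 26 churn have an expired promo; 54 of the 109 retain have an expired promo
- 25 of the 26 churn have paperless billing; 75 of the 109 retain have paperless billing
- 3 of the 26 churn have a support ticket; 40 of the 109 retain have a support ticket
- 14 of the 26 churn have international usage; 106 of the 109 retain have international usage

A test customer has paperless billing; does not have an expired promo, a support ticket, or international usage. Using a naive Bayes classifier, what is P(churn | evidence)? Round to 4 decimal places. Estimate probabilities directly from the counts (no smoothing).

0.9147

churn: (26/135) × (18/26) × (25/26) × (23/26) × (12/26) ≈ 0.0523441
retain: (109/135) × (55/109) × (75/109) × (69/109) × (3/109) ≈ 0.00488406
P(churn | x) = 0.0523441 / 0.05722816 ≈ 0.9147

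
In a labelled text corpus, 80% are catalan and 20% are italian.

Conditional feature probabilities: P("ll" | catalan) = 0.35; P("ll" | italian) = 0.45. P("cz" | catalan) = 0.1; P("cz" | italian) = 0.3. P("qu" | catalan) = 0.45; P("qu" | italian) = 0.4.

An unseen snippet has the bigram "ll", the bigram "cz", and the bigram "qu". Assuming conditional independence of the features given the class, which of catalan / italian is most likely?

catalan

catalan: 0.8 × 0.35 × 0.1 × 0.45 = 0.0126
italian: 0.2 × 0.45 × 0.3 × 0.4 = 0.0108
Highest score → catalan.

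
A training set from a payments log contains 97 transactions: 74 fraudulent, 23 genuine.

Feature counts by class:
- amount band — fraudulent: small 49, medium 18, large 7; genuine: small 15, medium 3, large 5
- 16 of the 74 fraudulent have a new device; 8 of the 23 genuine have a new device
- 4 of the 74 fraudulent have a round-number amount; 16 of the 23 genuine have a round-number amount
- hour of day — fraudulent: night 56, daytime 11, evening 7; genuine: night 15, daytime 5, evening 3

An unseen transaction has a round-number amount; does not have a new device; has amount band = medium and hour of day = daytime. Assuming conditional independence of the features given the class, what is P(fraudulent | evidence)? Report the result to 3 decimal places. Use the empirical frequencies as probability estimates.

fraudulent: (74/97) × (18/74) × (58/74) × (4/74) × (11/74) ≈ 0.00116865
genuine: (23/97) × (3/23) × (15/23) × (16/23) × (5/23) ≈ 0.00305033
P(fraudulent | x) = 0.00116865 / 0.00421898 ≈ 0.277

0.277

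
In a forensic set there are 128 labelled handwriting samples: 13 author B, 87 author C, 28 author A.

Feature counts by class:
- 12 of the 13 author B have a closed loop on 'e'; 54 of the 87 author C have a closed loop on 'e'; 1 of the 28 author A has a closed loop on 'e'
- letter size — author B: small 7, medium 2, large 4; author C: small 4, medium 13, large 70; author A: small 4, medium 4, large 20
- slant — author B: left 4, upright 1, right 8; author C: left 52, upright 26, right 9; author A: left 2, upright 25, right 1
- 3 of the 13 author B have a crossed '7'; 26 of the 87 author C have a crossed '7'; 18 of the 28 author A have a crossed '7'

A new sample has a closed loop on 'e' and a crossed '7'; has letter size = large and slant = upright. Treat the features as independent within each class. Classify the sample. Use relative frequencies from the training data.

author C

author B: (13/128) × (12/13) × (4/13) × (1/13) × (3/13) ≈ 0.000512062
author C: (87/128) × (54/87) × (70/87) × (26/87) × (26/87) ≈ 0.0303159
author A: (28/128) × (1/28) × (20/28) × (25/28) × (18/28) ≈ 0.00320301
Highest score → author C.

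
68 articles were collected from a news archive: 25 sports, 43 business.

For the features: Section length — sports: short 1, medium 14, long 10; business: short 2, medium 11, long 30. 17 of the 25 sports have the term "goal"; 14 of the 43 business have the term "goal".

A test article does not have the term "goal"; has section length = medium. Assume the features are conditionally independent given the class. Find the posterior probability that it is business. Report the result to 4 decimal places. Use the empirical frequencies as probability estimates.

0.6235

sports: (25/68) × (14/25) × (8/25) ≈ 0.0658824
business: (43/68) × (11/43) × (29/43) ≈ 0.109097
P(business | x) = 0.109097 / 0.1749794 ≈ 0.6235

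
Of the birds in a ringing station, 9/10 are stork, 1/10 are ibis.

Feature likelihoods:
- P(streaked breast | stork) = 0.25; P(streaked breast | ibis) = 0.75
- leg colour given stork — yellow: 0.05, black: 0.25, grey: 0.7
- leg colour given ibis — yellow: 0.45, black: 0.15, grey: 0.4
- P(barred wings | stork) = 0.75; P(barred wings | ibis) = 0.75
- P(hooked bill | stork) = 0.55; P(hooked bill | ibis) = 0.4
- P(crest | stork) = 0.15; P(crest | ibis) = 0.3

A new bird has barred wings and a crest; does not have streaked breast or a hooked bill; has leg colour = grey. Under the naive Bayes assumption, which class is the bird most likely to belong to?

stork: 0.9 × (1−0.25) × 0.7 × 0.75 × (1−0.55) × 0.15 = 0.0239203125
ibis: 0.1 × (1−0.75) × 0.4 × 0.75 × (1−0.4) × 0.3 = 0.00135
Highest score → stork.

stork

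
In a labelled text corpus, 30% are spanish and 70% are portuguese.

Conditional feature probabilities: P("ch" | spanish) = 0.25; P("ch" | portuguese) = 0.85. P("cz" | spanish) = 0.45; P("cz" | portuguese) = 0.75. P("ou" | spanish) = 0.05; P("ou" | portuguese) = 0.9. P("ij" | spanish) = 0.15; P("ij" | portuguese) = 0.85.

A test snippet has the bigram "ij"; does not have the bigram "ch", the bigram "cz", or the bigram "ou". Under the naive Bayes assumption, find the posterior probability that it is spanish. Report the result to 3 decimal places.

spanish: 0.3 × (1−0.25) × (1−0.45) × (1−0.05) × 0.15 = 0.017634375
portuguese: 0.7 × (1−0.85) × (1−0.75) × (1−0.9) × 0.85 = 0.00223125
P(spanish | x) = 0.017634375 / 0.019865625 ≈ 0.888

0.888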